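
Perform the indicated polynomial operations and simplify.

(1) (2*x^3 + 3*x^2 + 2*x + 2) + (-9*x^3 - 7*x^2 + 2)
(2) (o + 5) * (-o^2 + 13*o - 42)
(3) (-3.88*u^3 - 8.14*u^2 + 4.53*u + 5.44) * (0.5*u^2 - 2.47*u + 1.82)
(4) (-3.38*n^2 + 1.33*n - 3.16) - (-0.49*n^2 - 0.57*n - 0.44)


(1) = -7*x^3 - 4*x^2 + 2*x + 4
(2) = -o^3 + 8*o^2 + 23*o - 210
(3) = -1.94*u^5 + 5.5136*u^4 + 15.3092*u^3 - 23.2839*u^2 - 5.1922*u + 9.9008
(4) = -2.89*n^2 + 1.9*n - 2.72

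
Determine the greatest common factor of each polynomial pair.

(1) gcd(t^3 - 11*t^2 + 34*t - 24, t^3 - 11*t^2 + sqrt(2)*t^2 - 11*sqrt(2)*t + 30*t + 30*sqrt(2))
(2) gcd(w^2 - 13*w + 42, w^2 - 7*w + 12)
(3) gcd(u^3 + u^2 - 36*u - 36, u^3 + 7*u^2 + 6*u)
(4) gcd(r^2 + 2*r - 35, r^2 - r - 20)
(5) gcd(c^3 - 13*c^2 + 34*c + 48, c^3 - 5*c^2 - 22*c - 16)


(1) = gcd((t - 6)*(t - 4)*(t - 1), (t - 6)*(t - 5)*(t + sqrt(2))) = t - 6
(2) = 1
(3) = gcd((u - 6)*(u + 1)*(u + 6), u*(u + 1)*(u + 6)) = u^2 + 7*u + 6
(4) = gcd((r - 5)*(r + 7), (r - 5)*(r + 4)) = r - 5
(5) = gcd((c - 8)*(c - 6)*(c + 1), (c - 8)*(c + 1)*(c + 2)) = c^2 - 7*c - 8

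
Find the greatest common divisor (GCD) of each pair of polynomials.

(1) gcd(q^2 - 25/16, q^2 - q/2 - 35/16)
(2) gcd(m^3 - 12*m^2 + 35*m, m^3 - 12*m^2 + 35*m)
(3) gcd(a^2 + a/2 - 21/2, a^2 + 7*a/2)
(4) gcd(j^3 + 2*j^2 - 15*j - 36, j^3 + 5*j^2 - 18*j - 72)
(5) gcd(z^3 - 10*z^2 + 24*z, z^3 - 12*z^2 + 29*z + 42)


(1) = gcd((q - 5/4)*(q + 5/4), (q - 7/4)*(q + 5/4)) = q + 5/4
(2) = m^3 - 12*m^2 + 35*m
(3) = a + 7/2
(4) = j^2 - j - 12
(5) = z - 6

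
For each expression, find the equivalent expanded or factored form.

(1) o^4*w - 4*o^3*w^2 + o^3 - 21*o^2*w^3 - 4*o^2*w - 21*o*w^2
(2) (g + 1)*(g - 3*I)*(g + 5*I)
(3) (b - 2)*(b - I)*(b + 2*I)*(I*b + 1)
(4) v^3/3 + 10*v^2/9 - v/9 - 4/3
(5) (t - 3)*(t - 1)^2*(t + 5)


(1) = o*(o - 7*w)*(o + 3*w)*(o*w + 1)
(2) = g^3 + g^2 + 2*I*g^2 + 15*g + 2*I*g + 15
(3) = I*b^4 - 2*I*b^3 + 3*I*b^2 + 2*b - 6*I*b - 4
(4) = (v/3 + 1)*(v - 1)*(v + 4/3)
(5) = t^4 - 18*t^2 + 32*t - 15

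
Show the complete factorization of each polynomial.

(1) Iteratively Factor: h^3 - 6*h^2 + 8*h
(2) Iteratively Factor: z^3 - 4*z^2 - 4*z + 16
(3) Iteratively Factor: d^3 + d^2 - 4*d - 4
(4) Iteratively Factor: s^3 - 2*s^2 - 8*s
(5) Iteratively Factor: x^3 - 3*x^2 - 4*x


(1) = (h - 4)*(h^2 - 2*h) = h*(h - 4)*(h - 2)
(2) = (z - 2)*(z^2 - 2*z - 8) = (z - 2)*(z + 2)*(z - 4)
(3) = (d + 1)*(d^2 - 4) = (d + 1)*(d + 2)*(d - 2)
(4) = (s + 2)*(s^2 - 4*s) = s*(s + 2)*(s - 4)
(5) = (x + 1)*(x^2 - 4*x) = x*(x + 1)*(x - 4)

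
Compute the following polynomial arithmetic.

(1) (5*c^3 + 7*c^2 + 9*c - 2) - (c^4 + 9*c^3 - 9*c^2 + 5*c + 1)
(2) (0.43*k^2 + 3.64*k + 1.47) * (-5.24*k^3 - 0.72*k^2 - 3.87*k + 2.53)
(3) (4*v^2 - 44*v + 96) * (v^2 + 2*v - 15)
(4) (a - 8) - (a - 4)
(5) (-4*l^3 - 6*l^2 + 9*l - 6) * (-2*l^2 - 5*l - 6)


(1) = -c^4 - 4*c^3 + 16*c^2 + 4*c - 3
(2) = -2.2532*k^5 - 19.3832*k^4 - 11.9877*k^3 - 14.0573*k^2 + 3.5203*k + 3.7191
(3) = 4*v^4 - 36*v^3 - 52*v^2 + 852*v - 1440
(4) = -4
(5) = 8*l^5 + 32*l^4 + 36*l^3 + 3*l^2 - 24*l + 36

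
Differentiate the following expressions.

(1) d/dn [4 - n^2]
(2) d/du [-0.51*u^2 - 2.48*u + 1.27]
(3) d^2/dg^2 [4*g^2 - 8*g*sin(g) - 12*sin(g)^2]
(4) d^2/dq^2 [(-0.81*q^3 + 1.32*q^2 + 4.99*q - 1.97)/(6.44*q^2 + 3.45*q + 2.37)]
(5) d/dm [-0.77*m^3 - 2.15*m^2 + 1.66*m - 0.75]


(1) = -2*n
(2) = -1.02*u - 2.48
(3) = 8*g*sin(g) + 48*sin(g)^2 - 16*cos(g) - 16
(4) = (360.694694*q^3 - 650.837118*q^2 - 746.883126*q - 53.533272)/(267.089984*q^6 + 429.25176*q^5 + 524.833596*q^4 + 357.003585*q^3 + 193.145283*q^2 + 58.134915*q + 13.312053)
(5) = -2.31*m^2 - 4.3*m + 1.66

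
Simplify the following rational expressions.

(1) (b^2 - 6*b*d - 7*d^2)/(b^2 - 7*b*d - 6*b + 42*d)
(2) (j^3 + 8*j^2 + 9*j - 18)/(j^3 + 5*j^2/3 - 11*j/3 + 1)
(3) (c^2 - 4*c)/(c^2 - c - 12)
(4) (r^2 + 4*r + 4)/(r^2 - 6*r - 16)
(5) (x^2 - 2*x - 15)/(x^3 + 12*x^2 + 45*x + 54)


(1) = (b + d)/(b - 6)
(2) = (3*j + 18)/(3*j - 1)
(3) = c/(c + 3)
(4) = (r + 2)/(r - 8)
(5) = (x - 5)/(x^2 + 9*x + 18)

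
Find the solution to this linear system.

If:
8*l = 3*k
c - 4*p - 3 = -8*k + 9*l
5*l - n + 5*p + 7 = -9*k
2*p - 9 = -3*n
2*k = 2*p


Then:
c = 1251/397
k = -96/397
l = -36/397
n = 1255/397
p = -96/397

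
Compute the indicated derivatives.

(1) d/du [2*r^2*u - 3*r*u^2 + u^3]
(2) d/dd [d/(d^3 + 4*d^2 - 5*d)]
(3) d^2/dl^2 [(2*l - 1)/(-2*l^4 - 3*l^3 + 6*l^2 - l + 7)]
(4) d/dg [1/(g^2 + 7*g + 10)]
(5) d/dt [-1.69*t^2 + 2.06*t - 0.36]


(1) = 2*r^2 - 6*r*u + 3*u^2
(2) = -(2*d + 4)/(d^2 + 4*d - 5)^2
(3) = 2*(-(2*l - 1)*(8*l^3 + 9*l^2 - 12*l + 1)^2 + (16*l^3 + 18*l^2 - 24*l + 3*(2*l - 1)*(4*l^2 + 3*l - 2) + 2)*(2*l^4 + 3*l^3 - 6*l^2 + l - 7))/(2*l^4 + 3*l^3 - 6*l^2 + l - 7)^3
(4) = (-2*g - 7)/(g^2 + 7*g + 10)^2
(5) = 2.06 - 3.38*t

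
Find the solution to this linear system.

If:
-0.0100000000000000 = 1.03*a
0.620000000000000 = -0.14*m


Then:
a = -0.01
m = -4.43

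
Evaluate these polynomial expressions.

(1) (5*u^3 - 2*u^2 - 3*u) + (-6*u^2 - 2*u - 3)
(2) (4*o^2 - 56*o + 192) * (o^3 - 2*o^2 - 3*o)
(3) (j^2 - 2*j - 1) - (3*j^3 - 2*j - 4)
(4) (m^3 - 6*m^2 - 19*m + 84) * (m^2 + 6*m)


(1) = 5*u^3 - 8*u^2 - 5*u - 3
(2) = 4*o^5 - 64*o^4 + 292*o^3 - 216*o^2 - 576*o
(3) = -3*j^3 + j^2 + 3
(4) = m^5 - 55*m^3 - 30*m^2 + 504*m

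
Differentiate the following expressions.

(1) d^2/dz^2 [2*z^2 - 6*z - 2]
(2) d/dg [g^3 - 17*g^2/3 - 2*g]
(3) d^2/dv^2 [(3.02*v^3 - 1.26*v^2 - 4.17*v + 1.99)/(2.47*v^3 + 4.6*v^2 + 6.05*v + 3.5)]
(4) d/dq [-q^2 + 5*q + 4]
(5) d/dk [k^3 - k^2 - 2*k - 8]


(1) = 4
(2) = 3*g^2 - 34*g/3 - 2
(3) = (-84.000748*v^6 - 423.420738*v^5 - 338.909688*v^4 + 656.38497*v^3 + 1369.07859*v^2 + 853.8609*v + 227.32945)/(15.069223*v^9 + 84.19242*v^8 + 267.526935*v^7 + 573.83605*v^6 + 893.880525*v^5 + 1041.108*v^4 + 896.647625*v^3 + 553.37625*v^2 + 222.3375*v + 42.875)
(4) = 5 - 2*q
(5) = 3*k^2 - 2*k - 2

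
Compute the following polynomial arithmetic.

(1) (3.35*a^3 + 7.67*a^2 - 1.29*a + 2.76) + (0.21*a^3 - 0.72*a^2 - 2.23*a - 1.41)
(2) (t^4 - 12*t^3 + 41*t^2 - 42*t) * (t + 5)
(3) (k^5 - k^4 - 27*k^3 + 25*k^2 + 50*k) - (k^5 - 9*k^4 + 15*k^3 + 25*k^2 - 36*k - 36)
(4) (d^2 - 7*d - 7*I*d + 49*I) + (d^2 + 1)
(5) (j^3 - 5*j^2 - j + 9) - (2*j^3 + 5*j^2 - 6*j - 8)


(1) = 3.56*a^3 + 6.95*a^2 - 3.52*a + 1.35
(2) = t^5 - 7*t^4 - 19*t^3 + 163*t^2 - 210*t
(3) = 8*k^4 - 42*k^3 + 86*k + 36
(4) = 2*d^2 - 7*d - 7*I*d + 1 + 49*I
(5) = -j^3 - 10*j^2 + 5*j + 17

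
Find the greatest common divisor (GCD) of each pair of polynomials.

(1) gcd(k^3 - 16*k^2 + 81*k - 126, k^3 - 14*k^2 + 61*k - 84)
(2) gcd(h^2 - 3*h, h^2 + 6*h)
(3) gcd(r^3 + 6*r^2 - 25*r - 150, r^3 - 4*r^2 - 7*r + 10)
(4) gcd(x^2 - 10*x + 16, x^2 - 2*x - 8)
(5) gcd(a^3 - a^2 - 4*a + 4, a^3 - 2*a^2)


(1) = gcd((k - 7)*(k - 6)*(k - 3), (k - 7)*(k - 4)*(k - 3)) = k^2 - 10*k + 21
(2) = gcd(h*(h - 3), h*(h + 6)) = h
(3) = gcd((r - 5)*(r + 5)*(r + 6), (r - 5)*(r - 1)*(r + 2)) = r - 5
(4) = gcd((x - 8)*(x - 2), (x - 4)*(x + 2)) = 1
(5) = gcd((a - 2)*(a - 1)*(a + 2), a^2*(a - 2)) = a - 2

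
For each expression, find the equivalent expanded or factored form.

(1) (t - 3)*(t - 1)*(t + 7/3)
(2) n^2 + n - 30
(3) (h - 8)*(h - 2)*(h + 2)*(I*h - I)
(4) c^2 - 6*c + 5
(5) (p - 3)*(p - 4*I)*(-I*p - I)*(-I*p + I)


(1) = t^3 - 5*t^2/3 - 19*t/3 + 7
(2) = (n - 5)*(n + 6)
(3) = I*h^4 - 9*I*h^3 + 4*I*h^2 + 36*I*h - 32*I
(4) = (c - 5)*(c - 1)
(5) = -p^4 + 3*p^3 + 4*I*p^3 + p^2 - 12*I*p^2 - 3*p - 4*I*p + 12*I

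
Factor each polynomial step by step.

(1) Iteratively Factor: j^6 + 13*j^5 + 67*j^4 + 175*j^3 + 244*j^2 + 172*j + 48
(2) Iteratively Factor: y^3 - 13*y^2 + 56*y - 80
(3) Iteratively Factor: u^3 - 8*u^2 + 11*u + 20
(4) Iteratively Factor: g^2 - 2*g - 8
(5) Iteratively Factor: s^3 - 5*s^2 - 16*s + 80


(1) = (j + 1)*(j^5 + 12*j^4 + 55*j^3 + 120*j^2 + 124*j + 48) = (j + 1)*(j + 3)*(j^4 + 9*j^3 + 28*j^2 + 36*j + 16) = (j + 1)*(j + 2)*(j + 3)*(j^3 + 7*j^2 + 14*j + 8) = (j + 1)*(j + 2)*(j + 3)*(j + 4)*(j^2 + 3*j + 2) = (j + 1)^2*(j + 2)*(j + 3)*(j + 4)*(j + 2)
(2) = (y - 5)*(y^2 - 8*y + 16) = (y - 5)*(y - 4)*(y - 4)
(3) = (u + 1)*(u^2 - 9*u + 20) = (u - 4)*(u + 1)*(u - 5)
(4) = (g - 4)*(g + 2)
(5) = (s + 4)*(s^2 - 9*s + 20) = (s - 5)*(s + 4)*(s - 4)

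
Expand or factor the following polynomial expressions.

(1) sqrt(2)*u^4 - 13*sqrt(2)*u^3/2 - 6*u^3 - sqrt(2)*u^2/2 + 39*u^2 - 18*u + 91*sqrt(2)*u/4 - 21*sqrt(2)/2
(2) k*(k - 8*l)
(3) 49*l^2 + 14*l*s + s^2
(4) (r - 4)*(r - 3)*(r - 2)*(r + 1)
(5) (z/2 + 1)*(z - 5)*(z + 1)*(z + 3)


(1) = (u - 6)*(u - 1/2)*(u - 7*sqrt(2)/2)*(sqrt(2)*u + 1)
(2) = k^2 - 8*k*l
(3) = (7*l + s)^2
(4) = r^4 - 8*r^3 + 17*r^2 + 2*r - 24
(5) = z^4/2 + z^3/2 - 19*z^2/2 - 49*z/2 - 15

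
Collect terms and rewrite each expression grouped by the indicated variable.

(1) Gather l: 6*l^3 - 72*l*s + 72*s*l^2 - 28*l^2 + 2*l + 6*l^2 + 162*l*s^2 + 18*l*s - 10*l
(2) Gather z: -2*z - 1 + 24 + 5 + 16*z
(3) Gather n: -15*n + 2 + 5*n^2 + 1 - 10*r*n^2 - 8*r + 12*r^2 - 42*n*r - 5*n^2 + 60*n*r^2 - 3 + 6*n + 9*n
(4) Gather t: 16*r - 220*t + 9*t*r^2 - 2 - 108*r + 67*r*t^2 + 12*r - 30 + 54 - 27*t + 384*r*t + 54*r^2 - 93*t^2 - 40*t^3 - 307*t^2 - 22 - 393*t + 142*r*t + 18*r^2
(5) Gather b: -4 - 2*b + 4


(1) = 6*l^3 + l^2*(72*s - 22) + l*(162*s^2 - 54*s - 8)
(2) = 14*z + 28
(3) = -10*n^2*r + n*(60*r^2 - 42*r) + 12*r^2 - 8*r
(4) = 72*r^2 - 80*r - 40*t^3 + t^2*(67*r - 400) + t*(9*r^2 + 526*r - 640)
(5) = -2*b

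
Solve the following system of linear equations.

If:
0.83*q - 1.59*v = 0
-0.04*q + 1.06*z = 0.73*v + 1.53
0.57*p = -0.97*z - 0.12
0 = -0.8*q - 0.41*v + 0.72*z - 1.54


Then:
p = -2.20
q = -0.69
v = -0.36
z = 1.17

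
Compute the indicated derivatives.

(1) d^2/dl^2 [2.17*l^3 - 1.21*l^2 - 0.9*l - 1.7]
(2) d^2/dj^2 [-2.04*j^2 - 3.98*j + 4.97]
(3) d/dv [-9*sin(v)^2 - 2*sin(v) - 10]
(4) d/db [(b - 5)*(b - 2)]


(1) = 13.02*l - 2.42
(2) = -4.08000000000000
(3) = -2*(9*sin(v) + 1)*cos(v)
(4) = 2*b - 7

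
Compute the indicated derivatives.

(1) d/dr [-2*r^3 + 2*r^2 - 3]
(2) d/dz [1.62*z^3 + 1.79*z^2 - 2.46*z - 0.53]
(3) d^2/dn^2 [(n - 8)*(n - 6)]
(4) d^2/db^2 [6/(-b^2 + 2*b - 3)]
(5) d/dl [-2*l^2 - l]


(1) = 2*r*(2 - 3*r)
(2) = 4.86*z^2 + 3.58*z - 2.46
(3) = 2
(4) = 12*(b^2 - 2*b - 4*(b - 1)^2 + 3)/(b^2 - 2*b + 3)^3
(5) = -4*l - 1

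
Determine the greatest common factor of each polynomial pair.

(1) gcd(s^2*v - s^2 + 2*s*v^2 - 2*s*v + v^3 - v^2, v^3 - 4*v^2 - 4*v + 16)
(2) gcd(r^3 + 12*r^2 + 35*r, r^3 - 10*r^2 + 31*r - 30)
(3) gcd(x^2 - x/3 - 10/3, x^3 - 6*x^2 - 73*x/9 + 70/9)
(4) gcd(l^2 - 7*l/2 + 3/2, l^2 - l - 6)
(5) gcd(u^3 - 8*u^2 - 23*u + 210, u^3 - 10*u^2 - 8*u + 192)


(1) = 1
(2) = gcd(r*(r + 5)*(r + 7), (r - 5)*(r - 3)*(r - 2)) = 1
(3) = x + 5/3
(4) = gcd((l - 3)*(l - 1/2), (l - 3)*(l + 2)) = l - 3
(5) = gcd((u - 7)*(u - 6)*(u + 5), (u - 8)*(u - 6)*(u + 4)) = u - 6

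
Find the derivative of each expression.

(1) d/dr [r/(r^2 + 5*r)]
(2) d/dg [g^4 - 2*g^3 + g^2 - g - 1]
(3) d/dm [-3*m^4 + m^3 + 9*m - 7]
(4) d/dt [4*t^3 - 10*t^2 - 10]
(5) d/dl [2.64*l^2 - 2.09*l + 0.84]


(1) = -1/(r + 5)^2
(2) = 4*g^3 - 6*g^2 + 2*g - 1
(3) = -12*m^3 + 3*m^2 + 9
(4) = 4*t*(3*t - 5)
(5) = 5.28*l - 2.09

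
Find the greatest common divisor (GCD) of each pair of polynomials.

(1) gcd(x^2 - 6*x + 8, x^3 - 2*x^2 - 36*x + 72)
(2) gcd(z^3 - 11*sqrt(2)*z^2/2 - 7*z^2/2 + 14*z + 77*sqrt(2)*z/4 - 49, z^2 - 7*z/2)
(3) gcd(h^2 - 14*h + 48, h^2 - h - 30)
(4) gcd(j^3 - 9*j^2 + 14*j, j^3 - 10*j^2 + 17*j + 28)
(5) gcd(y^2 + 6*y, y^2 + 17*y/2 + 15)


(1) = x - 2
(2) = gcd((z - 7/2)*(z - 7*sqrt(2)/2)*(z - 2*sqrt(2)), z*(z - 7/2)) = z - 7/2
(3) = h - 6
(4) = j - 7
(5) = gcd(y*(y + 6), (y + 5/2)*(y + 6)) = y + 6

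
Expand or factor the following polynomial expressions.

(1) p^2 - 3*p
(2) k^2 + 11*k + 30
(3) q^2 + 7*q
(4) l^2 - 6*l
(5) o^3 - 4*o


(1) = p*(p - 3)
(2) = (k + 5)*(k + 6)
(3) = q*(q + 7)
(4) = l*(l - 6)
(5) = o*(o - 2)*(o + 2)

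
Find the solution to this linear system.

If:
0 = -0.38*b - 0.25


Then:
b = -0.66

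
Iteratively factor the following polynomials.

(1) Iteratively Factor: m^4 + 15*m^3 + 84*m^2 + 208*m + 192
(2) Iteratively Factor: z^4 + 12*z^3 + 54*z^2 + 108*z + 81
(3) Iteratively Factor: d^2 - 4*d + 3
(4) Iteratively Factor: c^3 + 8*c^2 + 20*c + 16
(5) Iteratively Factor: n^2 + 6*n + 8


(1) = (m + 4)*(m^3 + 11*m^2 + 40*m + 48) = (m + 4)^2*(m^2 + 7*m + 12) = (m + 4)^3*(m + 3)
(2) = (z + 3)*(z^3 + 9*z^2 + 27*z + 27) = (z + 3)^2*(z^2 + 6*z + 9) = (z + 3)^3*(z + 3)
(3) = (d - 3)*(d - 1)
(4) = (c + 2)*(c^2 + 6*c + 8) = (c + 2)*(c + 4)*(c + 2)
(5) = (n + 2)*(n + 4)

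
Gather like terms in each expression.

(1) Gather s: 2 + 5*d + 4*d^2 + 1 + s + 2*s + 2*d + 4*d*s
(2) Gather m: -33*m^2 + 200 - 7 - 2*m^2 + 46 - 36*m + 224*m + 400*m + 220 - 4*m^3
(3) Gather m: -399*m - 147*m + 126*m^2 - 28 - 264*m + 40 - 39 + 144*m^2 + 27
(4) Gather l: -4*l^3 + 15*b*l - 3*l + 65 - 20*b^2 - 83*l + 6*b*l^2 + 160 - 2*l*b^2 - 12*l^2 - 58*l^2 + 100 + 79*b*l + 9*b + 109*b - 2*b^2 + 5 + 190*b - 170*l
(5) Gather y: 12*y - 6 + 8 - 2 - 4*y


(1) = 4*d^2 + 7*d + s*(4*d + 3) + 3
(2) = -4*m^3 - 35*m^2 + 588*m + 459
(3) = 270*m^2 - 810*m
(4) = -22*b^2 + 308*b - 4*l^3 + l^2*(6*b - 70) + l*(-2*b^2 + 94*b - 256) + 330
(5) = 8*y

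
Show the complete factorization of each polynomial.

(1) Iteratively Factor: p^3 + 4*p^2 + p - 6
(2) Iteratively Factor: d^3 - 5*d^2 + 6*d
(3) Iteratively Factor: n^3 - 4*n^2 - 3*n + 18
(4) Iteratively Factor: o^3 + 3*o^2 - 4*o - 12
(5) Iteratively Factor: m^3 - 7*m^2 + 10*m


(1) = (p + 2)*(p^2 + 2*p - 3) = (p + 2)*(p + 3)*(p - 1)
(2) = (d)*(d^2 - 5*d + 6) = d*(d - 2)*(d - 3)
(3) = (n - 3)*(n^2 - n - 6) = (n - 3)^2*(n + 2)
(4) = (o + 2)*(o^2 + o - 6) = (o + 2)*(o + 3)*(o - 2)
(5) = (m)*(m^2 - 7*m + 10) = m*(m - 5)*(m - 2)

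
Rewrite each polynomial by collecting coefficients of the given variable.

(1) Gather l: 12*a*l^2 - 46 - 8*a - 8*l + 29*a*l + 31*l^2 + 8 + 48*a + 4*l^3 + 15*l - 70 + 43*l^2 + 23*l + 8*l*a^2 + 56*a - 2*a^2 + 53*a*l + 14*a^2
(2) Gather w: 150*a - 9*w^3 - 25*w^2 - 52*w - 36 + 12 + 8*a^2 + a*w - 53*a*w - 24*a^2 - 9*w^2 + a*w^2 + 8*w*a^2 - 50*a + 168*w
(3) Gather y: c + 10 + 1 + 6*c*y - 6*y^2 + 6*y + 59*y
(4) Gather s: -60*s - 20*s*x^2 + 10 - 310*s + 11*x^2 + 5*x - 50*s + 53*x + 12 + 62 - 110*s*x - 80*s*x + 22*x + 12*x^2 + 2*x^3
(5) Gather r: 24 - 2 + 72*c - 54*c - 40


(1) = 12*a^2 + 96*a + 4*l^3 + l^2*(12*a + 74) + l*(8*a^2 + 82*a + 30) - 108
(2) = -16*a^2 + 100*a - 9*w^3 + w^2*(a - 34) + w*(8*a^2 - 52*a + 116) - 24
(3) = c - 6*y^2 + y*(6*c + 65) + 11
(4) = s*(-20*x^2 - 190*x - 420) + 2*x^3 + 23*x^2 + 80*x + 84
(5) = 18*c - 18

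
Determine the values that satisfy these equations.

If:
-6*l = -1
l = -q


Then:
l = 1/6
q = -1/6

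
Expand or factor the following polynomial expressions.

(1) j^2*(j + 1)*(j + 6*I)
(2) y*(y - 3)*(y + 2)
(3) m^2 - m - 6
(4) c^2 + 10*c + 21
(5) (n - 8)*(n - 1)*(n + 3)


(1) = j^4 + j^3 + 6*I*j^3 + 6*I*j^2
(2) = y^3 - y^2 - 6*y
(3) = (m - 3)*(m + 2)
(4) = (c + 3)*(c + 7)
(5) = n^3 - 6*n^2 - 19*n + 24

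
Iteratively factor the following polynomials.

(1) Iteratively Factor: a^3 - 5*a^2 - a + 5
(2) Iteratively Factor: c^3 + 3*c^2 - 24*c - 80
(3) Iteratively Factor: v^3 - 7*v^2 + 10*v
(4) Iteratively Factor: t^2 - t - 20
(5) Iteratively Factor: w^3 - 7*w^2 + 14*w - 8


(1) = (a - 5)*(a^2 - 1) = (a - 5)*(a + 1)*(a - 1)
(2) = (c + 4)*(c^2 - c - 20) = (c - 5)*(c + 4)*(c + 4)
(3) = (v - 2)*(v^2 - 5*v) = (v - 5)*(v - 2)*(v)
(4) = (t + 4)*(t - 5)
(5) = (w - 4)*(w^2 - 3*w + 2) = (w - 4)*(w - 2)*(w - 1)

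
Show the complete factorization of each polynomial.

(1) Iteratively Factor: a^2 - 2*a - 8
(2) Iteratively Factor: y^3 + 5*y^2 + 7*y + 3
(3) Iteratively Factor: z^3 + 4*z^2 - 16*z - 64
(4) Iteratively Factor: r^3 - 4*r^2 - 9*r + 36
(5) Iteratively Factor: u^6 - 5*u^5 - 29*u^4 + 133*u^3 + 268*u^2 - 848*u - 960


(1) = (a + 2)*(a - 4)
(2) = (y + 1)*(y^2 + 4*y + 3) = (y + 1)^2*(y + 3)
(3) = (z + 4)*(z^2 - 16) = (z - 4)*(z + 4)*(z + 4)
(4) = (r - 3)*(r^2 - r - 12) = (r - 4)*(r - 3)*(r + 3)
(5) = (u - 5)*(u^5 - 29*u^3 - 12*u^2 + 208*u + 192) = (u - 5)*(u + 3)*(u^4 - 3*u^3 - 20*u^2 + 48*u + 64) = (u - 5)*(u - 4)*(u + 3)*(u^3 + u^2 - 16*u - 16) = (u - 5)*(u - 4)*(u + 3)*(u + 4)*(u^2 - 3*u - 4) = (u - 5)*(u - 4)*(u + 1)*(u + 3)*(u + 4)*(u - 4)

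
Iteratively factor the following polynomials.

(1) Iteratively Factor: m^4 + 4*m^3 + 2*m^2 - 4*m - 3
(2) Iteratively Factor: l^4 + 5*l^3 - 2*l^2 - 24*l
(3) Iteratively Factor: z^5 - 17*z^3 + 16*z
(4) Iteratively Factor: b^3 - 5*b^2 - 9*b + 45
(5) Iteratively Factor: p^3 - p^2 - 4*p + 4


(1) = (m + 3)*(m^3 + m^2 - m - 1) = (m - 1)*(m + 3)*(m^2 + 2*m + 1) = (m - 1)*(m + 1)*(m + 3)*(m + 1)
(2) = (l + 4)*(l^3 + l^2 - 6*l) = (l - 2)*(l + 4)*(l^2 + 3*l) = l*(l - 2)*(l + 4)*(l + 3)
(3) = (z - 1)*(z^4 + z^3 - 16*z^2 - 16*z) = z*(z - 1)*(z^3 + z^2 - 16*z - 16) = z*(z - 1)*(z + 1)*(z^2 - 16) = z*(z - 4)*(z - 1)*(z + 1)*(z + 4)
(4) = (b + 3)*(b^2 - 8*b + 15) = (b - 3)*(b + 3)*(b - 5)
(5) = (p - 2)*(p^2 + p - 2) = (p - 2)*(p + 2)*(p - 1)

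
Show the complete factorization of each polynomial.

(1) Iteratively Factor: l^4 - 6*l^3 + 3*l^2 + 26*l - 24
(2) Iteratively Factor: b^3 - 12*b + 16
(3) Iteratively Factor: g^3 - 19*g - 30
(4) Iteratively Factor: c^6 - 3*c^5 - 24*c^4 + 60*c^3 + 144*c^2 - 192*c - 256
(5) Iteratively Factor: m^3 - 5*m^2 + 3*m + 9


(1) = (l - 3)*(l^3 - 3*l^2 - 6*l + 8) = (l - 3)*(l + 2)*(l^2 - 5*l + 4) = (l - 4)*(l - 3)*(l + 2)*(l - 1)
(2) = (b - 2)*(b^2 + 2*b - 8) = (b - 2)*(b + 4)*(b - 2)
(3) = (g + 3)*(g^2 - 3*g - 10) = (g - 5)*(g + 3)*(g + 2)
(4) = (c + 2)*(c^5 - 5*c^4 - 14*c^3 + 88*c^2 - 32*c - 128) = (c + 1)*(c + 2)*(c^4 - 6*c^3 - 8*c^2 + 96*c - 128) = (c - 2)*(c + 1)*(c + 2)*(c^3 - 4*c^2 - 16*c + 64) = (c - 4)*(c - 2)*(c + 1)*(c + 2)*(c^2 - 16) = (c - 4)^2*(c - 2)*(c + 1)*(c + 2)*(c + 4)
(5) = (m - 3)*(m^2 - 2*m - 3) = (m - 3)^2*(m + 1)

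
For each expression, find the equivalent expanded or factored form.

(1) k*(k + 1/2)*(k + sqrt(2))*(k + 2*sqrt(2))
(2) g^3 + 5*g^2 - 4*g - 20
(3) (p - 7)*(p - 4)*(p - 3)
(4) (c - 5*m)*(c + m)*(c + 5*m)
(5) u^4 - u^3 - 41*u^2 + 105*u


(1) = k^4 + k^3/2 + 3*sqrt(2)*k^3 + 3*sqrt(2)*k^2/2 + 4*k^2 + 2*k
(2) = (g - 2)*(g + 2)*(g + 5)
(3) = p^3 - 14*p^2 + 61*p - 84
(4) = c^3 + c^2*m - 25*c*m^2 - 25*m^3
(5) = u*(u - 5)*(u - 3)*(u + 7)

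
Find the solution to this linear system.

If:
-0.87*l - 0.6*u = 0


Then:
l = -0.689655172413793*u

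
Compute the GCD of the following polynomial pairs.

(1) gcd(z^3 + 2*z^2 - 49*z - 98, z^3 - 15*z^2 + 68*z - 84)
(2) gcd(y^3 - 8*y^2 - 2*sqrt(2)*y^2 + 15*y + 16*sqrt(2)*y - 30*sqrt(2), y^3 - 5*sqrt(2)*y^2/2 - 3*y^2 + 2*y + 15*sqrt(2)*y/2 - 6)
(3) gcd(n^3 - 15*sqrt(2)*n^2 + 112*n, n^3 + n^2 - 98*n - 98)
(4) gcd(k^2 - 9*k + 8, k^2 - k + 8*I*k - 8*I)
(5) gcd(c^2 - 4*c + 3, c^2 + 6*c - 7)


(1) = z - 7
(2) = y^2 + y*(-3 - 2*sqrt(2)) + 6*sqrt(2)
(3) = n - 7*sqrt(2)
(4) = gcd((k - 8)*(k - 1), (k - 1)*(k + 8*I)) = k - 1
(5) = c - 1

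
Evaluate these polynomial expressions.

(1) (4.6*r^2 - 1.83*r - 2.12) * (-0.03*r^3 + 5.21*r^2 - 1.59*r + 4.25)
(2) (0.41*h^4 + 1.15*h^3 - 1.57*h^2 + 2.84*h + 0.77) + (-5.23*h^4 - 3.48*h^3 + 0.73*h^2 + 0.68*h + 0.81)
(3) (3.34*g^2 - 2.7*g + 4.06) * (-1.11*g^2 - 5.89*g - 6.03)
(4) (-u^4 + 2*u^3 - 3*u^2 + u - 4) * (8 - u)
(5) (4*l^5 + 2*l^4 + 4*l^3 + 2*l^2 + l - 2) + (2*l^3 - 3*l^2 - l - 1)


(1) = -0.138*r^5 + 24.0209*r^4 - 16.7847*r^3 + 11.4145*r^2 - 4.4067*r - 9.01
(2) = -4.82*h^4 - 2.33*h^3 - 0.84*h^2 + 3.52*h + 1.58
(3) = -3.7074*g^4 - 16.6756*g^3 - 8.7438*g^2 - 7.6324*g - 24.4818
(4) = u^5 - 10*u^4 + 19*u^3 - 25*u^2 + 12*u - 32
(5) = 4*l^5 + 2*l^4 + 6*l^3 - l^2 - 3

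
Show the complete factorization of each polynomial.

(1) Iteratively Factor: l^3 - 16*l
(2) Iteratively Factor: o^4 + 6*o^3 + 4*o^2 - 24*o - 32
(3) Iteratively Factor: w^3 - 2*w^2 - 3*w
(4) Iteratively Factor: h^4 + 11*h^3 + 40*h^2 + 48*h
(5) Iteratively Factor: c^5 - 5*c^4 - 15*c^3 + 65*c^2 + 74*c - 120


(1) = (l - 4)*(l^2 + 4*l) = l*(l - 4)*(l + 4)
(2) = (o + 4)*(o^3 + 2*o^2 - 4*o - 8) = (o + 2)*(o + 4)*(o^2 - 4) = (o - 2)*(o + 2)*(o + 4)*(o + 2)
(3) = (w + 1)*(w^2 - 3*w) = w*(w + 1)*(w - 3)
(4) = (h + 4)*(h^3 + 7*h^2 + 12*h) = (h + 3)*(h + 4)*(h^2 + 4*h) = (h + 3)*(h + 4)^2*(h)
(5) = (c - 1)*(c^4 - 4*c^3 - 19*c^2 + 46*c + 120) = (c - 1)*(c + 3)*(c^3 - 7*c^2 + 2*c + 40) = (c - 1)*(c + 2)*(c + 3)*(c^2 - 9*c + 20) = (c - 4)*(c - 1)*(c + 2)*(c + 3)*(c - 5)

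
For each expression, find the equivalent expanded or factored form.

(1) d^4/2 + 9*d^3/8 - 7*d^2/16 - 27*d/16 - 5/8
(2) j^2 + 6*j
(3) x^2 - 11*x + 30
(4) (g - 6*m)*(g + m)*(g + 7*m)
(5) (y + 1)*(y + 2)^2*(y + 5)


(1) = (d/2 + 1)*(d - 5/4)*(d + 1/2)*(d + 1)
(2) = j*(j + 6)
(3) = (x - 6)*(x - 5)
(4) = g^3 + 2*g^2*m - 41*g*m^2 - 42*m^3
(5) = y^4 + 10*y^3 + 33*y^2 + 44*y + 20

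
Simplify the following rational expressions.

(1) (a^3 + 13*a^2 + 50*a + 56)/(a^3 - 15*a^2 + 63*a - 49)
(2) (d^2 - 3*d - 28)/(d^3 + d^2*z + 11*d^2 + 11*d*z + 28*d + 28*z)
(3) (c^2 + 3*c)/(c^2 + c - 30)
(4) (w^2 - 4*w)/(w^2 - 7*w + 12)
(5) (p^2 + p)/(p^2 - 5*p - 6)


(1) = (a^3 + 13*a^2 + 50*a + 56)/(a^3 - 15*a^2 + 63*a - 49)
(2) = (d - 7)/(d^2 + d*z + 7*d + 7*z)
(3) = (c^2 + 3*c)/(c^2 + c - 30)
(4) = w/(w - 3)
(5) = p/(p - 6)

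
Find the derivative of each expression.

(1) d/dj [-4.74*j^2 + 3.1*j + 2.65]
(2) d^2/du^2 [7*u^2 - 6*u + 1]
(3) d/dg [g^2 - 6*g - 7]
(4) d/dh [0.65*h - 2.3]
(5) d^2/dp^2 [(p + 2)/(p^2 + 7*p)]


(1) = 3.1 - 9.48*j
(2) = 14
(3) = 2*g - 6
(4) = 0.650000000000000
(5) = 2*(-3*p*(p + 3)*(p + 7) + (p + 2)*(2*p + 7)^2)/(p^3*(p + 7)^3)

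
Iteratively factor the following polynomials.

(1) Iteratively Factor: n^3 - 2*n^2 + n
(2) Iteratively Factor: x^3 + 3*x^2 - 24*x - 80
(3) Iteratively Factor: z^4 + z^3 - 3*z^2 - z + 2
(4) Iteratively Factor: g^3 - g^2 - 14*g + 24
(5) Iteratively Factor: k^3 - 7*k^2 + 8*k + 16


(1) = (n)*(n^2 - 2*n + 1) = n*(n - 1)*(n - 1)
(2) = (x - 5)*(x^2 + 8*x + 16) = (x - 5)*(x + 4)*(x + 4)
(3) = (z + 2)*(z^3 - z^2 - z + 1) = (z + 1)*(z + 2)*(z^2 - 2*z + 1) = (z - 1)*(z + 1)*(z + 2)*(z - 1)
(4) = (g + 4)*(g^2 - 5*g + 6) = (g - 3)*(g + 4)*(g - 2)
(5) = (k - 4)*(k^2 - 3*k - 4) = (k - 4)*(k + 1)*(k - 4)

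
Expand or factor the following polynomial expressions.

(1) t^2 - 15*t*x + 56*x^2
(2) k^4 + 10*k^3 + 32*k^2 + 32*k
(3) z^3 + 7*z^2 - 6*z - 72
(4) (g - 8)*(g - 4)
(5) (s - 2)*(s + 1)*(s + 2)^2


(1) = (t - 8*x)*(t - 7*x)
(2) = k*(k + 2)*(k + 4)^2
(3) = (z - 3)*(z + 4)*(z + 6)
(4) = g^2 - 12*g + 32
(5) = s^4 + 3*s^3 - 2*s^2 - 12*s - 8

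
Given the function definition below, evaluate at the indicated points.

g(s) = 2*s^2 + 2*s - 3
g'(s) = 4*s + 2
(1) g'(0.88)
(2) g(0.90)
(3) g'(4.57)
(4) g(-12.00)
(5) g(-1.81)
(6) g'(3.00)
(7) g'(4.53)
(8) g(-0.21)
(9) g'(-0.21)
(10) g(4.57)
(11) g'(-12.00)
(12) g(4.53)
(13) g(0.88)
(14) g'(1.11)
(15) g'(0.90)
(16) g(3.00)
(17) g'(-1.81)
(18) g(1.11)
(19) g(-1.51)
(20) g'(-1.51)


(1) = 5.52
(2) = 0.42
(3) = 20.28
(4) = 261.00
(5) = -0.07
(6) = 14.00
(7) = 20.12
(8) = -3.33
(9) = 1.16
(10) = 47.91
(11) = -46.00
(12) = 47.10
(13) = 0.31
(14) = 6.44
(15) = 5.60
(16) = 21.00
(17) = -5.24
(18) = 1.68
(19) = -1.46
(20) = -4.04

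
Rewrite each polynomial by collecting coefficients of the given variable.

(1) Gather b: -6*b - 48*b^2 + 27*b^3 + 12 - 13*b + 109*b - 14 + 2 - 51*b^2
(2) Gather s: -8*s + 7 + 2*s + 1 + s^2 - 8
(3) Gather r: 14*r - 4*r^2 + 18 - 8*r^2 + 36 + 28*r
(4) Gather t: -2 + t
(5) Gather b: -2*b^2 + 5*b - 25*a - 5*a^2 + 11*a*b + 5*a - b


(1) = 27*b^3 - 99*b^2 + 90*b
(2) = s^2 - 6*s
(3) = -12*r^2 + 42*r + 54
(4) = t - 2
(5) = -5*a^2 - 20*a - 2*b^2 + b*(11*a + 4)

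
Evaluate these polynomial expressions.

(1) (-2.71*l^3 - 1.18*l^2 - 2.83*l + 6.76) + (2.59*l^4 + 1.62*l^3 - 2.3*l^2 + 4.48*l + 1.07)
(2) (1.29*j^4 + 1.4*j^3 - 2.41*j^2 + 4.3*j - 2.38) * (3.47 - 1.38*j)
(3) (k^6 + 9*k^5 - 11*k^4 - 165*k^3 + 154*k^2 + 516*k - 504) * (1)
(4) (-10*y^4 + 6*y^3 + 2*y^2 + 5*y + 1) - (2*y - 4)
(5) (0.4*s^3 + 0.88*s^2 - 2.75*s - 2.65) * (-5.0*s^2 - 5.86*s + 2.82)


(1) = 2.59*l^4 - 1.09*l^3 - 3.48*l^2 + 1.65*l + 7.83
(2) = -1.7802*j^5 + 2.5443*j^4 + 8.1838*j^3 - 14.2967*j^2 + 18.2054*j - 8.2586
(3) = k^6 + 9*k^5 - 11*k^4 - 165*k^3 + 154*k^2 + 516*k - 504
(4) = -10*y^4 + 6*y^3 + 2*y^2 + 3*y + 5
(5) = -2.0*s^5 - 6.744*s^4 + 9.7212*s^3 + 31.8466*s^2 + 7.774*s - 7.473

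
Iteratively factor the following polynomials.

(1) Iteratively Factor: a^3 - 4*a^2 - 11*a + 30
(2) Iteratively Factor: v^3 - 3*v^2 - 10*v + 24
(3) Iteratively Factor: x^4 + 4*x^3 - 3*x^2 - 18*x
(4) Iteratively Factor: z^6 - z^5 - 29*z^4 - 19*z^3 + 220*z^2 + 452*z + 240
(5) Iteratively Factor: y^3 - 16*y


(1) = (a - 5)*(a^2 + a - 6) = (a - 5)*(a + 3)*(a - 2)
(2) = (v - 4)*(v^2 + v - 6) = (v - 4)*(v + 3)*(v - 2)
(3) = (x - 2)*(x^3 + 6*x^2 + 9*x) = x*(x - 2)*(x^2 + 6*x + 9) = x*(x - 2)*(x + 3)*(x + 3)
(4) = (z - 4)*(z^5 + 3*z^4 - 17*z^3 - 87*z^2 - 128*z - 60) = (z - 5)*(z - 4)*(z^4 + 8*z^3 + 23*z^2 + 28*z + 12) = (z - 5)*(z - 4)*(z + 3)*(z^3 + 5*z^2 + 8*z + 4) = (z - 5)*(z - 4)*(z + 2)*(z + 3)*(z^2 + 3*z + 2) = (z - 5)*(z - 4)*(z + 1)*(z + 2)*(z + 3)*(z + 2)
(5) = (y)*(y^2 - 16) = y*(y - 4)*(y + 4)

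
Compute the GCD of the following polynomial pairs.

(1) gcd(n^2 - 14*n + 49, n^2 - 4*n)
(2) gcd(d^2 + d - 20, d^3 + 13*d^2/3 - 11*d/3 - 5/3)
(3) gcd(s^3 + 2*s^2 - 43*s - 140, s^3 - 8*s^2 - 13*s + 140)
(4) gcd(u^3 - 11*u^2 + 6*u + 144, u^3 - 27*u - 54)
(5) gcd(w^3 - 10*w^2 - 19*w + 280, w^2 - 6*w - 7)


(1) = 1
(2) = gcd((d - 4)*(d + 5), (d - 1)*(d + 1/3)*(d + 5)) = d + 5
(3) = s^2 - 3*s - 28
(4) = u^2 - 3*u - 18
(5) = gcd((w - 8)*(w - 7)*(w + 5), (w - 7)*(w + 1)) = w - 7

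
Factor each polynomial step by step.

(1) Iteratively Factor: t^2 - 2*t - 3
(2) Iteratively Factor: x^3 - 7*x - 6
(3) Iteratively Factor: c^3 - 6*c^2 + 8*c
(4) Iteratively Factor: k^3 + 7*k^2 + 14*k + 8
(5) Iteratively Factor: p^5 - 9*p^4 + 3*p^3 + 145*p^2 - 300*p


(1) = (t - 3)*(t + 1)
(2) = (x - 3)*(x^2 + 3*x + 2) = (x - 3)*(x + 1)*(x + 2)
(3) = (c - 2)*(c^2 - 4*c) = (c - 4)*(c - 2)*(c)
(4) = (k + 2)*(k^2 + 5*k + 4) = (k + 2)*(k + 4)*(k + 1)
(5) = (p - 3)*(p^4 - 6*p^3 - 15*p^2 + 100*p) = (p - 5)*(p - 3)*(p^3 - p^2 - 20*p) = (p - 5)^2*(p - 3)*(p^2 + 4*p) = p*(p - 5)^2*(p - 3)*(p + 4)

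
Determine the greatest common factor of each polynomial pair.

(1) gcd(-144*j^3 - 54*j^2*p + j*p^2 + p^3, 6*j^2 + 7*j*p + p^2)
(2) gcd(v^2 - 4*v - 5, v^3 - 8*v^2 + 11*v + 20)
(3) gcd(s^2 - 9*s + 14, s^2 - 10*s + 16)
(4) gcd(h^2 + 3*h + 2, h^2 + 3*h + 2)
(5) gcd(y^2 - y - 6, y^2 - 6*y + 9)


(1) = 6*j + p
(2) = gcd((v - 5)*(v + 1), (v - 5)*(v - 4)*(v + 1)) = v^2 - 4*v - 5
(3) = s - 2
(4) = gcd((h + 1)*(h + 2), (h + 1)*(h + 2)) = h^2 + 3*h + 2
(5) = gcd((y - 3)*(y + 2), (y - 3)^2) = y - 3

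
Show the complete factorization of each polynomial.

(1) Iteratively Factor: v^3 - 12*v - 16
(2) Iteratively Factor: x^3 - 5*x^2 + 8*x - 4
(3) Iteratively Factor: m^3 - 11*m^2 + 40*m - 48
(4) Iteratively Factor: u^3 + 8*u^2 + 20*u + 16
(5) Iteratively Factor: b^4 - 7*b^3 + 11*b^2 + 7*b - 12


(1) = (v + 2)*(v^2 - 2*v - 8) = (v - 4)*(v + 2)*(v + 2)
(2) = (x - 2)*(x^2 - 3*x + 2) = (x - 2)^2*(x - 1)
(3) = (m - 4)*(m^2 - 7*m + 12) = (m - 4)^2*(m - 3)
(4) = (u + 4)*(u^2 + 4*u + 4) = (u + 2)*(u + 4)*(u + 2)
(5) = (b - 4)*(b^3 - 3*b^2 - b + 3) = (b - 4)*(b + 1)*(b^2 - 4*b + 3) = (b - 4)*(b - 1)*(b + 1)*(b - 3)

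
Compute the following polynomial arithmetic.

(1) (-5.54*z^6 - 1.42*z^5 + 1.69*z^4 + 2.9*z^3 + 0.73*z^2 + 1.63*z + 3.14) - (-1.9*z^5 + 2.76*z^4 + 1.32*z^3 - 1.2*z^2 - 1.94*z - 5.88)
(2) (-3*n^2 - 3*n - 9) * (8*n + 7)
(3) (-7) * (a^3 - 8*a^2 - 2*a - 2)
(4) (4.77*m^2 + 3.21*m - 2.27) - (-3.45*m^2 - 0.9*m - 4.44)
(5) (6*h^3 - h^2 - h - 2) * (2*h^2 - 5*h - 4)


(1) = -5.54*z^6 + 0.48*z^5 - 1.07*z^4 + 1.58*z^3 + 1.93*z^2 + 3.57*z + 9.02
(2) = -24*n^3 - 45*n^2 - 93*n - 63
(3) = -7*a^3 + 56*a^2 + 14*a + 14
(4) = 8.22*m^2 + 4.11*m + 2.17
(5) = 12*h^5 - 32*h^4 - 21*h^3 + 5*h^2 + 14*h + 8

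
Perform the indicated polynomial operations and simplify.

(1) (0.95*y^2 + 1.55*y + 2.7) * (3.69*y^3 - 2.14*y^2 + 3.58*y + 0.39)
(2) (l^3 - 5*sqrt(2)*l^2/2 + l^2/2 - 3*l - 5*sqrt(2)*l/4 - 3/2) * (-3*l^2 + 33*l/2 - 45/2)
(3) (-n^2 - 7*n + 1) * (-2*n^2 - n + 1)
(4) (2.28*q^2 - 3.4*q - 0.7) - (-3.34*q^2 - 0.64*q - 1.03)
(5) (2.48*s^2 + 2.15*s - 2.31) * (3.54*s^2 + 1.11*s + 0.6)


(1) = 3.5055*y^5 + 3.6865*y^4 + 10.047*y^3 + 0.1415*y^2 + 10.2705*y + 1.053
(2) = -3*l^5 + 15*sqrt(2)*l^4/2 + 15*l^4 - 75*sqrt(2)*l^3/2 - 21*l^3/4 - 225*l^2/4 + 285*sqrt(2)*l^2/8 + 225*sqrt(2)*l/8 + 171*l/4 + 135/4
(3) = 2*n^4 + 15*n^3 + 4*n^2 - 8*n + 1
(4) = 5.62*q^2 - 2.76*q + 0.33
(5) = 8.7792*s^4 + 10.3638*s^3 - 4.3029*s^2 - 1.2741*s - 1.386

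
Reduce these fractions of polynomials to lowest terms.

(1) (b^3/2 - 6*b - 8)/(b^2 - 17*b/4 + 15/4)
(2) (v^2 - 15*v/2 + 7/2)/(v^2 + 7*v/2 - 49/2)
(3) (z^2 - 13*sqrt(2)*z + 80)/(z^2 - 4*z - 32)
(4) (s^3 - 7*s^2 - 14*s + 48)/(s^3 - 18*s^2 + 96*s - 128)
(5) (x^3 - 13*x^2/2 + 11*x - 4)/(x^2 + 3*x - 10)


(1) = (2*b^3 - 24*b - 32)/(4*b^2 - 17*b + 15)
(2) = (2*v^2 - 15*v + 7)/(2*v^2 + 7*v - 49)
(3) = (z^2 - 13*sqrt(2)*z + 80)/(z^2 - 4*z - 32)
(4) = (s + 3)/(s - 8)
(5) = (2*x^2 - 9*x + 4)/(2*x + 10)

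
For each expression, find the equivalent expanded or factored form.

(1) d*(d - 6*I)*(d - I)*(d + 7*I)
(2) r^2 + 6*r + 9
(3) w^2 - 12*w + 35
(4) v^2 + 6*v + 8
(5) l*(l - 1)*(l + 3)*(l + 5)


(1) = d^4 + 43*d^2 - 42*I*d
(2) = (r + 3)^2
(3) = (w - 7)*(w - 5)
(4) = (v + 2)*(v + 4)
(5) = l^4 + 7*l^3 + 7*l^2 - 15*l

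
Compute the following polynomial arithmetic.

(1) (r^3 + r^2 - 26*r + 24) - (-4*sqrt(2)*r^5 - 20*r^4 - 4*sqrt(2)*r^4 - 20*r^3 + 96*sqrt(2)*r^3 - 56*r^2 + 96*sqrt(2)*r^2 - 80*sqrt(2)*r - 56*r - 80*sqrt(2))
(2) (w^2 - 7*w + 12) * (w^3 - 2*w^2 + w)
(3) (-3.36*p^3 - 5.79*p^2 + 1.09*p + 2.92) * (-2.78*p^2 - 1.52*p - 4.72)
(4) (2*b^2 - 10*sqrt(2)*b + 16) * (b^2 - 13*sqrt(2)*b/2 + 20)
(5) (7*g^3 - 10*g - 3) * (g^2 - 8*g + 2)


(1) = 4*sqrt(2)*r^5 + 4*sqrt(2)*r^4 + 20*r^4 - 96*sqrt(2)*r^3 + 21*r^3 - 96*sqrt(2)*r^2 + 57*r^2 + 30*r + 80*sqrt(2)*r + 24 + 80*sqrt(2)
(2) = w^5 - 9*w^4 + 27*w^3 - 31*w^2 + 12*w
(3) = 9.3408*p^5 + 21.2034*p^4 + 21.6298*p^3 + 17.5544*p^2 - 9.5832*p - 13.7824
(4) = 2*b^4 - 23*sqrt(2)*b^3 + 186*b^2 - 304*sqrt(2)*b + 320
(5) = 7*g^5 - 56*g^4 + 4*g^3 + 77*g^2 + 4*g - 6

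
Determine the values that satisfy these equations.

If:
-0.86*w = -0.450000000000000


Then:
w = 0.52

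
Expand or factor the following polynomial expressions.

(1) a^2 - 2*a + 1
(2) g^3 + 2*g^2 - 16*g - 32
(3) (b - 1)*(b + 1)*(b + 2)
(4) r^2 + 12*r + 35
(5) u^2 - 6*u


(1) = (a - 1)^2
(2) = (g - 4)*(g + 2)*(g + 4)
(3) = b^3 + 2*b^2 - b - 2
(4) = (r + 5)*(r + 7)
(5) = u*(u - 6)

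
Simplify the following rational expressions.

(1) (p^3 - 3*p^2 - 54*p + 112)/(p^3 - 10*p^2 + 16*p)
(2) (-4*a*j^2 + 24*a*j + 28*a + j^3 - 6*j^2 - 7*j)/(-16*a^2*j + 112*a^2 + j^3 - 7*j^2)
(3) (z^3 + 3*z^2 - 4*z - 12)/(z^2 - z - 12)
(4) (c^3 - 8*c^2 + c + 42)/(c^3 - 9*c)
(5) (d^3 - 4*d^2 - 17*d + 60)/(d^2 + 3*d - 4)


(1) = (p + 7)/p
(2) = (j + 1)/(4*a + j)
(3) = (z^2 - 4)/(z - 4)
(4) = (c^2 - 5*c - 14)/(c^2 + 3*c)
(5) = (d^2 - 8*d + 15)/(d - 1)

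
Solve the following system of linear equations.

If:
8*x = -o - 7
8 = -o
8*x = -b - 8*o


Then:
b = 63
o = -8
x = 1/8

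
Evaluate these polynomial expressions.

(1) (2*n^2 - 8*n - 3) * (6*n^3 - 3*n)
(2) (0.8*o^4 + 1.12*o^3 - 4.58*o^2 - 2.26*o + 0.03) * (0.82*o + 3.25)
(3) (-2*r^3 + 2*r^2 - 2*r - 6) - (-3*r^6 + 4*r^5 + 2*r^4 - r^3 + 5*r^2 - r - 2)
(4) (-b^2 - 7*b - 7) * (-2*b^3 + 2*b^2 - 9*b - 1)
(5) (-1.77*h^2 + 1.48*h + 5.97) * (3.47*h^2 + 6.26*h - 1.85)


(1) = 12*n^5 - 48*n^4 - 24*n^3 + 24*n^2 + 9*n
(2) = 0.656*o^5 + 3.5184*o^4 - 0.1156*o^3 - 16.7382*o^2 - 7.3204*o + 0.0975
(3) = 3*r^6 - 4*r^5 - 2*r^4 - r^3 - 3*r^2 - r - 4
(4) = 2*b^5 + 12*b^4 + 9*b^3 + 50*b^2 + 70*b + 7
(5) = -6.1419*h^4 - 5.9446*h^3 + 33.2552*h^2 + 34.6342*h - 11.0445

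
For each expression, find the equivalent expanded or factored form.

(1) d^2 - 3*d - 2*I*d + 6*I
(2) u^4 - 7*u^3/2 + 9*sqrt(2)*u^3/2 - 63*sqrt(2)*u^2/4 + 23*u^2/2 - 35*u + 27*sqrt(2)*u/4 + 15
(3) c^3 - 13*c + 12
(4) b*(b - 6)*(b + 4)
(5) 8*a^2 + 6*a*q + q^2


(1) = (d - 3)*(d - 2*I)
(2) = (u - 3)*(u - 1/2)*(u + 2*sqrt(2))*(u + 5*sqrt(2)/2)
(3) = (c - 3)*(c - 1)*(c + 4)
(4) = b^3 - 2*b^2 - 24*b
(5) = (2*a + q)*(4*a + q)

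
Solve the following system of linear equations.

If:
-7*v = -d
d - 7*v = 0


Then:
d = 7*v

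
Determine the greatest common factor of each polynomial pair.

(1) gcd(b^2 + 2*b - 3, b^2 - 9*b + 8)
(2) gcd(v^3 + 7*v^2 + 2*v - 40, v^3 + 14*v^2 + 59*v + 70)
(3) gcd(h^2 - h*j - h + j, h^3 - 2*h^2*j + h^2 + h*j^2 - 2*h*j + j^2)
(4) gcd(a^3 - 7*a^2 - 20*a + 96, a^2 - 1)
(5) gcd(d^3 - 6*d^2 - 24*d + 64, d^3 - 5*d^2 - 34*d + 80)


(1) = gcd((b - 1)*(b + 3), (b - 8)*(b - 1)) = b - 1
(2) = gcd((v - 2)*(v + 4)*(v + 5), (v + 2)*(v + 5)*(v + 7)) = v + 5
(3) = gcd((h - 1)*(h - j), (h + 1)*(h - j)^2) = h - j
(4) = gcd((a - 8)*(a - 3)*(a + 4), (a - 1)*(a + 1)) = 1
(5) = d^2 - 10*d + 16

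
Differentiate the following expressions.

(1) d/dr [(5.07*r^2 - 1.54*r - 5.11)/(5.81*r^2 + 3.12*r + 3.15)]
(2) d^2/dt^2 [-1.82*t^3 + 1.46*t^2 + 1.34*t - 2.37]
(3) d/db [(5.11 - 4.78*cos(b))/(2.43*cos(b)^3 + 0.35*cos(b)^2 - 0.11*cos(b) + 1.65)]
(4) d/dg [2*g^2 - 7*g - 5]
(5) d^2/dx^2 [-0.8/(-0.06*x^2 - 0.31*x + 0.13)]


(1) = (24.7658*r^2 + 91.3192*r + 11.0922)/(33.7561*r^4 + 36.2544*r^3 + 46.3374*r^2 + 19.656*r + 9.9225)
(2) = 2.92 - 10.92*t
(3) = (-23.2308*cos(b)^3 + 35.5789*cos(b)^2 + 3.577*cos(b) + 7.3249)*sin(b)/(5.9049*cos(b)^6 + 1.701*cos(b)^5 - 0.4121*cos(b)^4 + 7.942*cos(b)^3 + 1.1671*cos(b)^2 - 0.363*cos(b) + 2.7225)
(4) = 4*g - 7
(5) = (-0.00576*x^2 - 0.02976*x + 0.8*(0.12*x + 0.31)*(0.24*x + 0.62) + 0.01248)/(0.06*x^2 + 0.31*x - 0.13)^3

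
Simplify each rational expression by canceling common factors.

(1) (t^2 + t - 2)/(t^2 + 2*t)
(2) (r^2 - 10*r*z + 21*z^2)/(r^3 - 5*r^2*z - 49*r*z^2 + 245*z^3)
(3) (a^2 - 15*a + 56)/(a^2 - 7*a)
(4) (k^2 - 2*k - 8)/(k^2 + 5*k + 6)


(1) = (t - 1)/t
(2) = (-r + 3*z)/(-r^2 - 2*r*z + 35*z^2)
(3) = (a - 8)/a
(4) = (k - 4)/(k + 3)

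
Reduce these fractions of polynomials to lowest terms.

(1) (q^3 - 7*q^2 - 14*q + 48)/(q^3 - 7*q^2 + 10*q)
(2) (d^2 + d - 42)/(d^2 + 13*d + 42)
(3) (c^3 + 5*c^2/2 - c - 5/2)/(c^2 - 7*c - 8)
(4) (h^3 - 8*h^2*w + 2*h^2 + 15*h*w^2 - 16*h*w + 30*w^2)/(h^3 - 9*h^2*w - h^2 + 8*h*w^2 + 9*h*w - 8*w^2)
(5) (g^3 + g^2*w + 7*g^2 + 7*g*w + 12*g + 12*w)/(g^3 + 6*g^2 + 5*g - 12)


(1) = (q^2 - 5*q - 24)/(q^2 - 5*q)
(2) = (d - 6)/(d + 6)
(3) = (2*c^2 + 3*c - 5)/(2*c - 16)
(4) = (h^3 - 8*h^2*w + 2*h^2 + 15*h*w^2 - 16*h*w + 30*w^2)/(h^3 - 9*h^2*w - h^2 + 8*h*w^2 + 9*h*w - 8*w^2)
(5) = (g + w)/(g - 1)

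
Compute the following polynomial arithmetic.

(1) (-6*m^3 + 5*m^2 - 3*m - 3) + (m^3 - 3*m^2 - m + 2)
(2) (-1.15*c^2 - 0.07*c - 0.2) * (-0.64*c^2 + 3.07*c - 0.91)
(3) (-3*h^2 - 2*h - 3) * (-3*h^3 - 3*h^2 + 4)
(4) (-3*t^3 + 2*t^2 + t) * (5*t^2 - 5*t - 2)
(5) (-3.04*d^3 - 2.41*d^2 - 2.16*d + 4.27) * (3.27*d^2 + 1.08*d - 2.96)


(1) = -5*m^3 + 2*m^2 - 4*m - 1
(2) = 0.736*c^4 - 3.4857*c^3 + 0.9596*c^2 - 0.5503*c + 0.182
(3) = 9*h^5 + 15*h^4 + 15*h^3 - 3*h^2 - 8*h - 12
(4) = -15*t^5 + 25*t^4 + t^3 - 9*t^2 - 2*t
(5) = -9.9408*d^5 - 11.1639*d^4 - 0.6676*d^3 + 18.7637*d^2 + 11.0052*d - 12.6392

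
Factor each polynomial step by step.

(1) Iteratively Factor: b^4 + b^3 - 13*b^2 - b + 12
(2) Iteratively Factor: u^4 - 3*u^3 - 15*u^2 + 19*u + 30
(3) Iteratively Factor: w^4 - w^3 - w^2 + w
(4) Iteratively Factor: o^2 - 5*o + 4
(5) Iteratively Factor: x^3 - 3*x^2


(1) = (b - 1)*(b^3 + 2*b^2 - 11*b - 12) = (b - 1)*(b + 1)*(b^2 + b - 12) = (b - 3)*(b - 1)*(b + 1)*(b + 4)
(2) = (u - 2)*(u^3 - u^2 - 17*u - 15) = (u - 2)*(u + 1)*(u^2 - 2*u - 15) = (u - 5)*(u - 2)*(u + 1)*(u + 3)
(3) = (w)*(w^3 - w^2 - w + 1) = w*(w - 1)*(w^2 - 1) = w*(w - 1)*(w + 1)*(w - 1)
(4) = (o - 1)*(o - 4)
(5) = (x)*(x^2 - 3*x) = x^2*(x - 3)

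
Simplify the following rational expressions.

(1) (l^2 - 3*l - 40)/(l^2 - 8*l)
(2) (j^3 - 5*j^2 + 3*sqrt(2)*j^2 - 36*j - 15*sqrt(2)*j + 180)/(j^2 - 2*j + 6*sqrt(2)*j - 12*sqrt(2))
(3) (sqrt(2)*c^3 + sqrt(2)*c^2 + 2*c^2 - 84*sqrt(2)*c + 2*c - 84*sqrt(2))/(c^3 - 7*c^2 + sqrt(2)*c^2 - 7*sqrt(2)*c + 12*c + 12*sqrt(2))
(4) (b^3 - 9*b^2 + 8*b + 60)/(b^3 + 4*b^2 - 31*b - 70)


(1) = (l + 5)/l
(2) = (j^2 + j*(-5 - 3*sqrt(2)) + 15*sqrt(2))/(j - 2)
(3) = (sqrt(2)*c^3 + c^2*(sqrt(2) + 2) + c*(2 - 84*sqrt(2)) - 84*sqrt(2))/(c^3 + c^2*(-7 + sqrt(2)) + c*(12 - 7*sqrt(2)) + 12*sqrt(2))
(4) = (b - 6)/(b + 7)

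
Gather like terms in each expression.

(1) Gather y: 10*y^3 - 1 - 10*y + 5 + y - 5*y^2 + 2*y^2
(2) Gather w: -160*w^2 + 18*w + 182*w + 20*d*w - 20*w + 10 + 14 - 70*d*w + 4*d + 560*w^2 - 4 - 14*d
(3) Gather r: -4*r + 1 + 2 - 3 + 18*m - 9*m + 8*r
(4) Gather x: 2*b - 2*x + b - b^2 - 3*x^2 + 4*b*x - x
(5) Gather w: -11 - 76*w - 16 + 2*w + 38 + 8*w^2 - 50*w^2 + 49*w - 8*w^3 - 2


(1) = 10*y^3 - 3*y^2 - 9*y + 4
(2) = -10*d + 400*w^2 + w*(180 - 50*d) + 20
(3) = 9*m + 4*r
(4) = -b^2 + 3*b - 3*x^2 + x*(4*b - 3)
(5) = -8*w^3 - 42*w^2 - 25*w + 9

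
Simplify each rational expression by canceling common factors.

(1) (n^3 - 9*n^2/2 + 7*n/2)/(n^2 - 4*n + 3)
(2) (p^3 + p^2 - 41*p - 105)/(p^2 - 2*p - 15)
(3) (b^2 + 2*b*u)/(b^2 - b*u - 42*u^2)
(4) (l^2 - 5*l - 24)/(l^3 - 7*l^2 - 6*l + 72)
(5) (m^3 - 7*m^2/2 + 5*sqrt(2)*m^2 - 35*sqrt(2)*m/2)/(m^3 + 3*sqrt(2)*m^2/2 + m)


(1) = (2*n^2 - 7*n)/(2*n - 6)
(2) = (p^2 - 2*p - 35)/(p - 5)
(3) = (-b^2 - 2*b*u)/(-b^2 + b*u + 42*u^2)
(4) = (l - 8)/(l^2 - 10*l + 24)
(5) = (4*m^2 + m*(-14 + 20*sqrt(2)) - 70*sqrt(2))/(4*m^2 + 6*sqrt(2)*m + 4)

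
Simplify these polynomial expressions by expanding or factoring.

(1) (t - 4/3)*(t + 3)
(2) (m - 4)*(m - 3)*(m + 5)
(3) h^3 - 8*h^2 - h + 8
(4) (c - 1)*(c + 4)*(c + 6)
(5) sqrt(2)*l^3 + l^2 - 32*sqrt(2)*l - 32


(1) = t^2 + 5*t/3 - 4
(2) = m^3 - 2*m^2 - 23*m + 60
(3) = (h - 8)*(h - 1)*(h + 1)
(4) = c^3 + 9*c^2 + 14*c - 24
(5) = (l - 4*sqrt(2))*(l + 4*sqrt(2))*(sqrt(2)*l + 1)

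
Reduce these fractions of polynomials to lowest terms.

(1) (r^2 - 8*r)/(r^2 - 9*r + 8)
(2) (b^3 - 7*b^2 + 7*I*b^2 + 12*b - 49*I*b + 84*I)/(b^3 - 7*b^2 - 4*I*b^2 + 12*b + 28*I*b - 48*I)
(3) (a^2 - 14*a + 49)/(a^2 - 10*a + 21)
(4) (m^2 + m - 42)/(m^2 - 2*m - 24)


(1) = r/(r - 1)
(2) = (b + 7*I)/(b - 4*I)
(3) = (a - 7)/(a - 3)
(4) = (m + 7)/(m + 4)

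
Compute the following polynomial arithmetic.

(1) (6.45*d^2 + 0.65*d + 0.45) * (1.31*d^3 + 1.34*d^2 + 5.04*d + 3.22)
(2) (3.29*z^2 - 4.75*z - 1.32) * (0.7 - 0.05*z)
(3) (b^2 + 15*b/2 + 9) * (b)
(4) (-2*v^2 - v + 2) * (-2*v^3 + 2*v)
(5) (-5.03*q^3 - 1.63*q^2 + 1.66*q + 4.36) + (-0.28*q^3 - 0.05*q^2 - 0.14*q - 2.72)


(1) = 8.4495*d^5 + 9.4945*d^4 + 33.9685*d^3 + 24.648*d^2 + 4.361*d + 1.449
(2) = -0.1645*z^3 + 2.5405*z^2 - 3.259*z - 0.924
(3) = b^3 + 15*b^2/2 + 9*b
(4) = 4*v^5 + 2*v^4 - 8*v^3 - 2*v^2 + 4*v
(5) = -5.31*q^3 - 1.68*q^2 + 1.52*q + 1.64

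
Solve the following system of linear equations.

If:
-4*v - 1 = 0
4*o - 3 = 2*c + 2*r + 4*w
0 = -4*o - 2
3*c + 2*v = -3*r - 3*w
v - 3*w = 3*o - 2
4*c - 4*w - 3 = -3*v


Then:
No Solution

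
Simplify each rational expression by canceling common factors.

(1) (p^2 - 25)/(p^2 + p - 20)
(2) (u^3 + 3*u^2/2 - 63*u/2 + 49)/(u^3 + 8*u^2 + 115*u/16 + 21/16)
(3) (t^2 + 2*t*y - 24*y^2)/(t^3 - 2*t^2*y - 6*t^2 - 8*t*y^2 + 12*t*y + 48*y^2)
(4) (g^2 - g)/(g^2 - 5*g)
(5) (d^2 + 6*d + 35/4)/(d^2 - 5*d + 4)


(1) = (p - 5)/(p - 4)
(2) = (16*u^2 - 88*u + 112)/(16*u^2 + 16*u + 3)
(3) = (t + 6*y)/(t^2 + 2*t*y - 6*t - 12*y)
(4) = (g - 1)/(g - 5)
(5) = (4*d^2 + 24*d + 35)/(4*d^2 - 20*d + 16)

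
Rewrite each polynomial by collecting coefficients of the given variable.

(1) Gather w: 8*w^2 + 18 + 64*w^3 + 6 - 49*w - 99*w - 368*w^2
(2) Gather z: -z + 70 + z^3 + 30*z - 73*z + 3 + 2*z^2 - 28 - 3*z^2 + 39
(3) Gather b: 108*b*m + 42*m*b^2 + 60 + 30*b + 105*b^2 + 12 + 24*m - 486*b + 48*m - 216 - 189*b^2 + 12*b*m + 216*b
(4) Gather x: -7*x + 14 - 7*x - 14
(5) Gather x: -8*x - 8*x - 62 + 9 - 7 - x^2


(1) = 64*w^3 - 360*w^2 - 148*w + 24
(2) = z^3 - z^2 - 44*z + 84
(3) = b^2*(42*m - 84) + b*(120*m - 240) + 72*m - 144
(4) = -14*x
(5) = -x^2 - 16*x - 60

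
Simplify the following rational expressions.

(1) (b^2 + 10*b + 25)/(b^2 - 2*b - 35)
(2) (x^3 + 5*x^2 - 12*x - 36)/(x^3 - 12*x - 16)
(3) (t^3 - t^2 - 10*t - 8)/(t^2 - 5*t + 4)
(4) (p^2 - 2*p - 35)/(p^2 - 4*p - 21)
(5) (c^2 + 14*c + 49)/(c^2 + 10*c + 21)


(1) = (b + 5)/(b - 7)
(2) = (x^2 + 3*x - 18)/(x^2 - 2*x - 8)
(3) = (t^2 + 3*t + 2)/(t - 1)
(4) = (p + 5)/(p + 3)
(5) = (c + 7)/(c + 3)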